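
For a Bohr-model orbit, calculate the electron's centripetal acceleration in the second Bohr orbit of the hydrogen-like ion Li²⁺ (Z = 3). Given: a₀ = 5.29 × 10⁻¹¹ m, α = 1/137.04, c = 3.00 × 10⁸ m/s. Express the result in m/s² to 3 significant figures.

1.53 × 10²³ m/s²

r = n²a₀/Z = 7.05 × 10⁻¹¹ m, v = Zαc/n = 3.28 × 10⁶ m/s
a = v²/r = (3.28 × 10⁶)² / 7.05 × 10⁻¹¹ = 1.53 × 10²³ m/s²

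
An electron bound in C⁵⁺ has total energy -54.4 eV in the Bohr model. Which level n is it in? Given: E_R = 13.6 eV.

E_n = −E_R Z²/n² ⇒ n² = E_R Z²/(−E_n) = 13.6 × 6² / 54.4 ≈ 9.00
n = 3

3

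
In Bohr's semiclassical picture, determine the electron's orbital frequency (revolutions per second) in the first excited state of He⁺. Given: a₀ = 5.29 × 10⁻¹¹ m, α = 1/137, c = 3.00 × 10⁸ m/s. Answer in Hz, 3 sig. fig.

3.29 × 10¹⁵ Hz

r = n²a₀/Z = 1.06 × 10⁻¹⁰ m, v = Zαc/n = 2.19 × 10⁶ m/s
f = v/(2πr) = 3.29 × 10¹⁵ Hz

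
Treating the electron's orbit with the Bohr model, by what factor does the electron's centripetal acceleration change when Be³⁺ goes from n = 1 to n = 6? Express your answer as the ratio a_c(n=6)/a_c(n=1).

a_c ∝ Z^3 · n^-4; with Z fixed, a_c ∝ n^-4.
a_c(n=6)/a_c(n=1) = (6/1)^-4 = 1/1296

1/1296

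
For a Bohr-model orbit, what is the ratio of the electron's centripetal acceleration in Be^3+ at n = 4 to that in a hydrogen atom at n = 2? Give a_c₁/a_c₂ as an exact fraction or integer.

4

a_c ∝ Z^3 · n^-4
a_c₁/a_c₂ = (4/1)^3 · (4/2)^-4 = 4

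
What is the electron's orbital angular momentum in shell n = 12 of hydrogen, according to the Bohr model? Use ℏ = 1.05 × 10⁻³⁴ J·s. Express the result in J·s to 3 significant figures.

1.26 × 10⁻³³ J·s

L_n = nℏ = 12 × 1.05 × 10⁻³⁴ = 1.26 × 10⁻³³ J·s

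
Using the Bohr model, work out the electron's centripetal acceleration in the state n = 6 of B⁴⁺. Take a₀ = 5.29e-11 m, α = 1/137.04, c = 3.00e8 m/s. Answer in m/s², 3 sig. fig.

8.74e21 m/s²

r = n²a₀/Z = 3.81e-10 m, v = Zαc/n = 1.82e6 m/s
a = v²/r = (1.82e6)² / 3.81e-10 = 8.74e21 m/s²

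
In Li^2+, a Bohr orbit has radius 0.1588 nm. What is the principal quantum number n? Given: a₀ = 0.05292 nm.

r_n = n²a₀/Z ⇒ n² = rZ/a₀ = 0.1588 × 3 / 0.05292 ≈ 9.00
n = 3

3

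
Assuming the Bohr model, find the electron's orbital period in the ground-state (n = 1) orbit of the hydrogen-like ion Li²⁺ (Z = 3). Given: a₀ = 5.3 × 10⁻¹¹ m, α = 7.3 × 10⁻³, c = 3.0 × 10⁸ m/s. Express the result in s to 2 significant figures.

r = n²a₀/Z = 1²·5.3 × 10⁻¹¹/3 = 1.8 × 10⁻¹¹ m
v = Zαc/n = 3·0.0073·3.0 × 10⁸/1 = 6.6 × 10⁶ m/s
T = 2πr/v = 1.7 × 10⁻¹⁷ s

1.7 × 10⁻¹⁷ s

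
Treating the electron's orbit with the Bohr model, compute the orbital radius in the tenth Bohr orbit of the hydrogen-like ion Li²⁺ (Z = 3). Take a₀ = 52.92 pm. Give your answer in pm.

1764 pm

r_n = n²a₀/Z = 10² × 52.92 / 3
    = 100 × 52.92 / 3 = 1764 pm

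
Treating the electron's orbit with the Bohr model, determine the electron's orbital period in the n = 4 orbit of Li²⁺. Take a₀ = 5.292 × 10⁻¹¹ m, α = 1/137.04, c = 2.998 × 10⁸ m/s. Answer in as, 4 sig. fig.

1081 as

r = n²a₀/Z = 4²·5.292 × 10⁻¹¹/3 = 2.822 × 10⁻¹⁰ m
v = Zαc/n = 3·0.007297·2.998 × 10⁸/4 = 1.641 × 10⁶ m/s
T = 2πr/v = 1.081 × 10⁻¹⁵ s = 1081 as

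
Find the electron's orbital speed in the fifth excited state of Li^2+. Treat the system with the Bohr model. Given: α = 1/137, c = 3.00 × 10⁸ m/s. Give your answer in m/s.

v_n = Zαc/n = 3 × 0.00730 × 3.00 × 10⁸ / 6
    = 1.09 × 10⁶ m/s

1.09 × 10⁶ m/s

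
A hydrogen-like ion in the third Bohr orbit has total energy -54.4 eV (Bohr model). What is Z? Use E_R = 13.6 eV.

6

E_n = −E_R Z²/n² ⇒ Z² = −E_n n²/E_R = 54.4 × 3² / 13.6 ≈ 36.00
Z = 6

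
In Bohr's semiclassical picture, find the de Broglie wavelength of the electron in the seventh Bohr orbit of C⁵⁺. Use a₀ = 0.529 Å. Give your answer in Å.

The Bohr quantisation condition is nλ = 2πr_n.
r_n = n²a₀/Z = 4.32 Å
λ = 2πr_n/n = 2π·4.32/7 = 3.88 Å

3.88 Å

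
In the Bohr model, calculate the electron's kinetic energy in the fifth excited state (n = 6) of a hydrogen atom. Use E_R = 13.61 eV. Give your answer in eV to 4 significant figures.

For a Coulomb orbit the virial theorem gives K = −E_n.
E_n = −E_R·Z²/n², so K = E_R·Z²/n² = 13.61 × 1²/6² = 0.3781 eV

0.3781 eV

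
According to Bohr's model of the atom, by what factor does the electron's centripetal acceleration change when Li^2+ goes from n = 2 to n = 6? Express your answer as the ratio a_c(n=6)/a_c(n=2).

a_c ∝ Z^3 · n^-4; with Z fixed, a_c ∝ n^-4.
a_c(n=6)/a_c(n=2) = (6/2)^-4 = 1/81

1/81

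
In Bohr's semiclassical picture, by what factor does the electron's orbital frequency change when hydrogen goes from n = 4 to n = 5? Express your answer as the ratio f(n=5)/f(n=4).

f ∝ Z^2 · n^-3; with Z fixed, f ∝ n^-3.
f(n=5)/f(n=4) = (5/4)^-3 = 64/125

64/125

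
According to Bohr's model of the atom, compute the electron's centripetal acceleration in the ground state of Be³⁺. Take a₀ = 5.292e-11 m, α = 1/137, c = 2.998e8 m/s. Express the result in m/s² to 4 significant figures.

r = n²a₀/Z = 1.323e-11 m, v = Zαc/n = 8.753e6 m/s
a = v²/r = (8.753e6)² / 1.323e-11 = 5.791e24 m/s²

5.791e24 m/s²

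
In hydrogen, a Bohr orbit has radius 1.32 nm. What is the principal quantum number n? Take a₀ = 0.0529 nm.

r_n = n²a₀/Z ⇒ n² = rZ/a₀ = 1.32 × 1 / 0.0529 ≈ 24.95
n = 5

5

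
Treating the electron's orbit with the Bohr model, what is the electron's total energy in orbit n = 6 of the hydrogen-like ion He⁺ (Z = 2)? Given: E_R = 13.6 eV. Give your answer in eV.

-1.51 eV

E_n = −E_R·Z²/n² = −13.6 × 2²/6² = -1.51 eV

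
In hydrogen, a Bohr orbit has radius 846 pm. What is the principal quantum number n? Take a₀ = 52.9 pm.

r_n = n²a₀/Z ⇒ n² = rZ/a₀ = 846 × 1 / 52.9 ≈ 15.99
n = 4

4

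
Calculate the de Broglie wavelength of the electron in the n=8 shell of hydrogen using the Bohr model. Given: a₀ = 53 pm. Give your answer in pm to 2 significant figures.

The Bohr quantisation condition is nλ = 2πr_n.
r_n = n²a₀/Z = 3400 pm
λ = 2πr_n/n = 2π·3400/8 = 2700 pm

2700 pm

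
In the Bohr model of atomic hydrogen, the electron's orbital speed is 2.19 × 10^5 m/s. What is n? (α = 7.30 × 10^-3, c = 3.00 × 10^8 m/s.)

v_n = Zαc/n ⇒ n = Zαc/v = 1 × 0.00730 × 3.00 × 10^8 / 2.19 × 10^5 ≈ 10.00
n = 10

10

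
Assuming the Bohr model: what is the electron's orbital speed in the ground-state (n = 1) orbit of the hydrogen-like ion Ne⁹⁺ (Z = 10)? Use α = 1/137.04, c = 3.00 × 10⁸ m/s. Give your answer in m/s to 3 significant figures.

2.19 × 10⁷ m/s

v_n = Zαc/n = 10 × 0.00730 × 3.00 × 10⁸ / 1
    = 2.19 × 10⁷ m/s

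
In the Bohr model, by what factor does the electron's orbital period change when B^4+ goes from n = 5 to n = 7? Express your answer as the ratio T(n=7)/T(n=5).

343/125

T ∝ Z^-2 · n^3; with Z fixed, T ∝ n^3.
T(n=7)/T(n=5) = (7/5)^3 = 343/125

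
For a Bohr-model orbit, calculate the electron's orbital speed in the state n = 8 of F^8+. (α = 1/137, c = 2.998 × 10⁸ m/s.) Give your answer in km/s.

2462 km/s

v_n = Zαc/n = 9 × 0.007299 × 2.998 × 10⁸ / 8
    = 2462 km/s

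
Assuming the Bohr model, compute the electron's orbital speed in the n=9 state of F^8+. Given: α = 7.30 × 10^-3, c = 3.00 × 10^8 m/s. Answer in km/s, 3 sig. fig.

2190 km/s

v_n = Zαc/n = 9 × 0.00730 × 3.00 × 10^8 / 9
    = 2190 km/s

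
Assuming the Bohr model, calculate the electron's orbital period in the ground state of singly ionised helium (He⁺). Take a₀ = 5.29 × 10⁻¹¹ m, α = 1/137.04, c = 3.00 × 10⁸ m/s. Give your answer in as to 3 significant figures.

r = n²a₀/Z = 1²·5.29 × 10⁻¹¹/2 = 2.65 × 10⁻¹¹ m
v = Zαc/n = 2·0.00730·3.00 × 10⁸/1 = 4.38 × 10⁶ m/s
T = 2πr/v = 3.80 × 10⁻¹⁷ s = 38.0 as

38.0 as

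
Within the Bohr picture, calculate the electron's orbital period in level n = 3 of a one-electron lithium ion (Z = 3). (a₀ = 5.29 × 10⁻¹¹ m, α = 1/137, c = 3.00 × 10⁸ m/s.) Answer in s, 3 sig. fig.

4.55 × 10⁻¹⁶ s

r = n²a₀/Z = 3²·5.29 × 10⁻¹¹/3 = 1.59 × 10⁻¹⁰ m
v = Zαc/n = 3·0.00730·3.00 × 10⁸/3 = 2.19 × 10⁶ m/s
T = 2πr/v = 4.55 × 10⁻¹⁶ s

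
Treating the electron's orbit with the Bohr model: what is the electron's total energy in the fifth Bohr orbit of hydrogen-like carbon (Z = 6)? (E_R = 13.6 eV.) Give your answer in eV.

-19.6 eV

E_n = −E_R·Z²/n² = −13.6 × 6²/5² = -19.6 eV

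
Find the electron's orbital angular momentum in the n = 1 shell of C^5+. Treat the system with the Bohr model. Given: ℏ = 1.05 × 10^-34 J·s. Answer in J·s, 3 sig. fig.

1.05 × 10^-34 J·s

L_n = nℏ = 1 × 1.05 × 10^-34 = 1.05 × 10^-34 J·s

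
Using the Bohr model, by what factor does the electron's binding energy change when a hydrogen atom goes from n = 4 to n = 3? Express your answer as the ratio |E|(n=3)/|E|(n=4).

|E| ∝ Z^2 · n^-2; with Z fixed, |E| ∝ n^-2.
|E|(n=3)/|E|(n=4) = (3/4)^-2 = 16/9

16/9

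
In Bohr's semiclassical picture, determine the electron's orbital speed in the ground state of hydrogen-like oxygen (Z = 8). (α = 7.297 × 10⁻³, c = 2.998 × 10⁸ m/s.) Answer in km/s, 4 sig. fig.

v_n = Zαc/n = 8 × 0.007297 × 2.998 × 10⁸ / 1
    = 1.750 × 10⁴ km/s

1.750 × 10⁴ km/s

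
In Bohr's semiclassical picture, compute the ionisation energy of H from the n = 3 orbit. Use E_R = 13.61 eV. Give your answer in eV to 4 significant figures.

E_n = −E_R·Z²/n² = −13.61 × 1²/3² eV = -1.512 eV
Ionisation energy = −E_n = 1.512 eV

1.512 eV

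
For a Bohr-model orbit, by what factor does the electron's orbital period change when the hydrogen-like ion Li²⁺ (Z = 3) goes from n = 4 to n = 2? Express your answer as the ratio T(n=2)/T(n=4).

T ∝ Z^-2 · n^3; with Z fixed, T ∝ n^3.
T(n=2)/T(n=4) = (2/4)^3 = 1/8

1/8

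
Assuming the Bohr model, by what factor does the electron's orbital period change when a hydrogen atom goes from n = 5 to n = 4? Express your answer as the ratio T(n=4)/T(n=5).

64/125

T ∝ Z^-2 · n^3; with Z fixed, T ∝ n^3.
T(n=4)/T(n=5) = (4/5)^3 = 64/125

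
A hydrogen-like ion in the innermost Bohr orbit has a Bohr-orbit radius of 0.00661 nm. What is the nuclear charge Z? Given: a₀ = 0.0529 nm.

r_n = n²a₀/Z ⇒ Z = n²a₀/r = 1² × 0.0529 / 0.00661 ≈ 8.00
Z = 8

8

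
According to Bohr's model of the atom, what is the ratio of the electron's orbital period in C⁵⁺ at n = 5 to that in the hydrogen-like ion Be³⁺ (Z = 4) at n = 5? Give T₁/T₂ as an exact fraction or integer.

4/9

T ∝ Z^-2 · n^3
T₁/T₂ = (6/4)^-2 · (5/5)^3 = 4/9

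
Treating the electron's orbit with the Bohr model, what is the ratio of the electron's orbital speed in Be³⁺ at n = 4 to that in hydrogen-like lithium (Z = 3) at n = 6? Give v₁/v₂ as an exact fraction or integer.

2

v ∝ Z^1 · n^-1
v₁/v₂ = (4/3)^1 · (4/6)^-1 = 2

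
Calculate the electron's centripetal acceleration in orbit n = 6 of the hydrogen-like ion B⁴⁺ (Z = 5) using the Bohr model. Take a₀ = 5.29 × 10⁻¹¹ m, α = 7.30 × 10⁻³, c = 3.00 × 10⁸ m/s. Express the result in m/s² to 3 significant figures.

8.74 × 10²¹ m/s²

r = n²a₀/Z = 3.81 × 10⁻¹⁰ m, v = Zαc/n = 1.82 × 10⁶ m/s
a = v²/r = (1.82 × 10⁶)² / 3.81 × 10⁻¹⁰ = 8.74 × 10²¹ m/s²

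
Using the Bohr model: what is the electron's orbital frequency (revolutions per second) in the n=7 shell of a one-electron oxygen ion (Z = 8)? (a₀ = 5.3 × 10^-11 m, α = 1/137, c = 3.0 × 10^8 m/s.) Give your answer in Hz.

1.2 × 10^15 Hz

r = n²a₀/Z = 3.2 × 10^-10 m, v = Zαc/n = 2.5 × 10^6 m/s
f = v/(2πr) = 1.2 × 10^15 Hz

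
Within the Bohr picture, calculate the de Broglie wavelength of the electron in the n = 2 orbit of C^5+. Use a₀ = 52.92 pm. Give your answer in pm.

The Bohr quantisation condition is nλ = 2πr_n.
r_n = n²a₀/Z = 35.28 pm
λ = 2πr_n/n = 2π·35.28/2 = 110.8 pm

110.8 pm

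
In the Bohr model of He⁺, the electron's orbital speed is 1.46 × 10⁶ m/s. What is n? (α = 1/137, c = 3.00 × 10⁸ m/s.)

3

v_n = Zαc/n ⇒ n = Zαc/v = 2 × 0.00730 × 3.00 × 10⁸ / 1.46 × 10⁶ ≈ 3.00
n = 3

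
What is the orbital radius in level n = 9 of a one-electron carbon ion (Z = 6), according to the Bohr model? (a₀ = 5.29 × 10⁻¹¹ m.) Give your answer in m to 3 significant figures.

r_n = n²a₀/Z = 9² × 5.29 × 10⁻¹¹ / 6
    = 81 × 5.29 × 10⁻¹¹ / 6 = 7.14 × 10⁻¹⁰ m

7.14 × 10⁻¹⁰ m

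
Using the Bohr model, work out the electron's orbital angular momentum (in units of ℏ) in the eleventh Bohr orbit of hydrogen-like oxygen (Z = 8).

L_n = nℏ, so L/ℏ = n = 11.

11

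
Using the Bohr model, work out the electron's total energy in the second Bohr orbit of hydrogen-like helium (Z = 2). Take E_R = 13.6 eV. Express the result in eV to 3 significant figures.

E_n = −E_R·Z²/n² = −13.6 × 2²/2² = -13.6 eV

-13.6 eV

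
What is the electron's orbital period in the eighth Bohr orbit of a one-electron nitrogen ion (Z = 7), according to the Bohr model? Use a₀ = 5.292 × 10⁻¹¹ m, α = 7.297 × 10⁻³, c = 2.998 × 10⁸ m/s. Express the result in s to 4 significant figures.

1.588 × 10⁻¹⁵ s

r = n²a₀/Z = 8²·5.292 × 10⁻¹¹/7 = 4.838 × 10⁻¹⁰ m
v = Zαc/n = 7·0.007297·2.998 × 10⁸/8 = 1.914 × 10⁶ m/s
T = 2πr/v = 1.588 × 10⁻¹⁵ s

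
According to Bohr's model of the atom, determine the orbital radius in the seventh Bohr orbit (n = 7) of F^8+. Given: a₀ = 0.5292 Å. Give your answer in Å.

2.881 Å

r_n = n²a₀/Z = 7² × 0.5292 / 9
    = 49 × 0.5292 / 9 = 2.881 Å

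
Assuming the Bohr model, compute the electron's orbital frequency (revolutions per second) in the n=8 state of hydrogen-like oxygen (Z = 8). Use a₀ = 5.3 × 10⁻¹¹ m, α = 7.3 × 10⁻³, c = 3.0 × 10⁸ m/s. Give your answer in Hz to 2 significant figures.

r = n²a₀/Z = 4.2 × 10⁻¹⁰ m, v = Zαc/n = 2.2 × 10⁶ m/s
f = v/(2πr) = 8.2 × 10¹⁴ Hz

8.2 × 10¹⁴ Hz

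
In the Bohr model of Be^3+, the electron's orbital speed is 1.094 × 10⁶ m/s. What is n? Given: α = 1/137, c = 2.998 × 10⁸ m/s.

v_n = Zαc/n ⇒ n = Zαc/v = 4 × 0.007299 × 2.998 × 10⁸ / 1.094 × 10⁶ ≈ 8.00
n = 8

8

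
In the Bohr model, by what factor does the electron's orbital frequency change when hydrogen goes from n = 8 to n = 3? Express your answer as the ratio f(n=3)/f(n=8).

f ∝ Z^2 · n^-3; with Z fixed, f ∝ n^-3.
f(n=3)/f(n=8) = (3/8)^-3 = 512/27

512/27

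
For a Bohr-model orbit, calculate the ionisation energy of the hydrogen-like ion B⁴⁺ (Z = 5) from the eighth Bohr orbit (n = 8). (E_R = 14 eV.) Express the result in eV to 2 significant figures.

E_n = −E_R·Z²/n² = −14 × 5²/8² eV = -5.5 eV
Ionisation energy = −E_n = 5.5 eV

5.5 eV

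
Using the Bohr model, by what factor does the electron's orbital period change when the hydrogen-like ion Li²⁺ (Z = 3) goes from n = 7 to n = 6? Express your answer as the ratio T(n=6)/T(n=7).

T ∝ Z^-2 · n^3; with Z fixed, T ∝ n^3.
T(n=6)/T(n=7) = (6/7)^3 = 216/343

216/343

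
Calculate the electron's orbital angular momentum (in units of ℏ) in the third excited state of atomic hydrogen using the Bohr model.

L_n = nℏ, so L/ℏ = n = 4.

4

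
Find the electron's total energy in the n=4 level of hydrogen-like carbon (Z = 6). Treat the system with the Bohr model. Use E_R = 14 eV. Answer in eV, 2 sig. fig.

-32 eV

E_n = −E_R·Z²/n² = −14 × 6²/4² = -32 eV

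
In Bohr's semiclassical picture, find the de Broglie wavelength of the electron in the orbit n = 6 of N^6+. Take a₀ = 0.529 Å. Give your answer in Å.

2.85 Å

The Bohr quantisation condition is nλ = 2πr_n.
r_n = n²a₀/Z = 2.72 Å
λ = 2πr_n/n = 2π·2.72/6 = 2.85 Å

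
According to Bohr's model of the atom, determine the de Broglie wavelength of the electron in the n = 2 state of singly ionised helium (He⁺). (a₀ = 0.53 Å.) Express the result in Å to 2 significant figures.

The Bohr quantisation condition is nλ = 2πr_n.
r_n = n²a₀/Z = 1.1 Å
λ = 2πr_n/n = 2π·1.1/2 = 3.3 Å

3.3 Å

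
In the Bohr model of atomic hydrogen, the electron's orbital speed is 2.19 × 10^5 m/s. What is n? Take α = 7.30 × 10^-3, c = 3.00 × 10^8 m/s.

10

v_n = Zαc/n ⇒ n = Zαc/v = 1 × 0.00730 × 3.00 × 10^8 / 2.19 × 10^5 ≈ 10.00
n = 10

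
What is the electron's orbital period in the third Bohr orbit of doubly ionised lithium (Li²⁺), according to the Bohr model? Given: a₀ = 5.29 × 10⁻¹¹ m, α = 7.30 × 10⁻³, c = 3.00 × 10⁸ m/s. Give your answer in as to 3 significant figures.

455 as

r = n²a₀/Z = 3²·5.29 × 10⁻¹¹/3 = 1.59 × 10⁻¹⁰ m
v = Zαc/n = 3·0.00730·3.00 × 10⁸/3 = 2.19 × 10⁶ m/s
T = 2πr/v = 4.55 × 10⁻¹⁶ s = 455 as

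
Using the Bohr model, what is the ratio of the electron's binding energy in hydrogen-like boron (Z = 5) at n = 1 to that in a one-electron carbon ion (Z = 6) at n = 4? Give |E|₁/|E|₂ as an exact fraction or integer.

100/9

|E| ∝ Z^2 · n^-2
|E|₁/|E|₂ = (5/6)^2 · (1/4)^-2 = 100/9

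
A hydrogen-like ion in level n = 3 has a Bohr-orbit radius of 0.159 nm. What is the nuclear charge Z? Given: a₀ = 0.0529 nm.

3

r_n = n²a₀/Z ⇒ Z = n²a₀/r = 3² × 0.0529 / 0.159 ≈ 2.99
Z = 3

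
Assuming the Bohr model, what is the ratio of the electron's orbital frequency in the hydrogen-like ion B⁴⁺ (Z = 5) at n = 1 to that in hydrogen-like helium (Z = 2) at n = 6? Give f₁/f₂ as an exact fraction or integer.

f ∝ Z^2 · n^-3
f₁/f₂ = (5/2)^2 · (1/6)^-3 = 1350

1350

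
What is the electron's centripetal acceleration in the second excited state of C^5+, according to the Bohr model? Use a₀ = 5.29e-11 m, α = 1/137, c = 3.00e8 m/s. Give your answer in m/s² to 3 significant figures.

r = n²a₀/Z = 7.94e-11 m, v = Zαc/n = 4.38e6 m/s
a = v²/r = (4.38e6)² / 7.94e-11 = 2.42e23 m/s²

2.42e23 m/s²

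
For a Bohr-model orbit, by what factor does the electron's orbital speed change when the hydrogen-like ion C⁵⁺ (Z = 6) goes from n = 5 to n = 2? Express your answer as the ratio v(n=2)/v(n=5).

v ∝ Z^1 · n^-1; with Z fixed, v ∝ n^-1.
v(n=2)/v(n=5) = (2/5)^-1 = 5/2

5/2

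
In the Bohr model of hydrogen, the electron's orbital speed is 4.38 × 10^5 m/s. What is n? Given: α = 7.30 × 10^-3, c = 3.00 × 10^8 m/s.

v_n = Zαc/n ⇒ n = Zαc/v = 1 × 0.00730 × 3.00 × 10^8 / 4.38 × 10^5 ≈ 5.00
n = 5

5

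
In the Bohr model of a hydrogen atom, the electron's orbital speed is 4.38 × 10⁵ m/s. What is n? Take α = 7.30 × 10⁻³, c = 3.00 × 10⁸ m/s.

5

v_n = Zαc/n ⇒ n = Zαc/v = 1 × 0.00730 × 3.00 × 10⁸ / 4.38 × 10⁵ ≈ 5.00
n = 5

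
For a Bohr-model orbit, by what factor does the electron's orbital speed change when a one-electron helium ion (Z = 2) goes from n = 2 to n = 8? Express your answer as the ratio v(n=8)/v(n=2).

1/4

v ∝ Z^1 · n^-1; with Z fixed, v ∝ n^-1.
v(n=8)/v(n=2) = (8/2)^-1 = 1/4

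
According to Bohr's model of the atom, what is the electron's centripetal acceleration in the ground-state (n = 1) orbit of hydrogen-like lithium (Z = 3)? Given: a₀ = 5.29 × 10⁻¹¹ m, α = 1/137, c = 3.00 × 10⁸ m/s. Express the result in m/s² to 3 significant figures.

r = n²a₀/Z = 1.76 × 10⁻¹¹ m, v = Zαc/n = 6.57 × 10⁶ m/s
a = v²/r = (6.57 × 10⁶)² / 1.76 × 10⁻¹¹ = 2.45 × 10²⁴ m/s²

2.45 × 10²⁴ m/s²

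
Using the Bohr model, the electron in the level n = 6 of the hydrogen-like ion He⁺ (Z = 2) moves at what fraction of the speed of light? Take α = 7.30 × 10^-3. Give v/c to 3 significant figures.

0.00243

v_n = Zαc/n, so v/c = Zα/n = 2 × 0.00730 / 6 = 0.00243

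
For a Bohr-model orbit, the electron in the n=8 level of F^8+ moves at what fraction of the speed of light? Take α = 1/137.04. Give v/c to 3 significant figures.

0.00821

v_n = Zαc/n, so v/c = Zα/n = 9 × 0.00730 / 8 = 0.00821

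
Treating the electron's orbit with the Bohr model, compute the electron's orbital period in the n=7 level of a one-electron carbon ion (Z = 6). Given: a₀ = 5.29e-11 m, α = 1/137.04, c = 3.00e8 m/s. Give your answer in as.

r = n²a₀/Z = 7²·5.29e-11/6 = 4.32e-10 m
v = Zαc/n = 6·0.00730·3.00e8/7 = 1.88e6 m/s
T = 2πr/v = 1.45e-15 s = 1450 as

1450 as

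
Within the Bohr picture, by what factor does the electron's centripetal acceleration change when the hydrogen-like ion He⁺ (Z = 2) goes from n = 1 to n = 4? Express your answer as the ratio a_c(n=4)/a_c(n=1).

1/256

a_c ∝ Z^3 · n^-4; with Z fixed, a_c ∝ n^-4.
a_c(n=4)/a_c(n=1) = (4/1)^-4 = 1/256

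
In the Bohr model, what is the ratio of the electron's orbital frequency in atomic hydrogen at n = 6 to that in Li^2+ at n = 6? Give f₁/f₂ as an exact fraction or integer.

f ∝ Z^2 · n^-3
f₁/f₂ = (1/3)^2 · (6/6)^-3 = 1/9

1/9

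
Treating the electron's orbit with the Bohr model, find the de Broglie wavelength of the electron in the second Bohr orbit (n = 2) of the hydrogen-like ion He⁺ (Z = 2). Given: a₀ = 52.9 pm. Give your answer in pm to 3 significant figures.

The Bohr quantisation condition is nλ = 2πr_n.
r_n = n²a₀/Z = 106 pm
λ = 2πr_n/n = 2π·106/2 = 332 pm

332 pm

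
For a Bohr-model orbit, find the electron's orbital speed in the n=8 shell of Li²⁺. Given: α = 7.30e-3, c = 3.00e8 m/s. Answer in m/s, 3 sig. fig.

8.21e5 m/s

v_n = Zαc/n = 3 × 0.00730 × 3.00e8 / 8
    = 8.21e5 m/s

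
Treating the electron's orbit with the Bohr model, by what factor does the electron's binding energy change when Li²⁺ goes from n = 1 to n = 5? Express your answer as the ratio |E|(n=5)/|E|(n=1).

|E| ∝ Z^2 · n^-2; with Z fixed, |E| ∝ n^-2.
|E|(n=5)/|E|(n=1) = (5/1)^-2 = 1/25

1/25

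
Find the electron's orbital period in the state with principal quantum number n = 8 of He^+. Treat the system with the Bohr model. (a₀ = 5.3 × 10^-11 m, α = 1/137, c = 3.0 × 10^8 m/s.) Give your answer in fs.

19 fs

r = n²a₀/Z = 8²·5.3 × 10^-11/2 = 1.7 × 10^-9 m
v = Zαc/n = 2·0.0073·3.0 × 10^8/8 = 5.5 × 10^5 m/s
T = 2πr/v = 1.9 × 10^-14 s = 19 fs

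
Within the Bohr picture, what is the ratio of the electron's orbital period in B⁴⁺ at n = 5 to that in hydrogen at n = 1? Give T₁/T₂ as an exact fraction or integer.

5

T ∝ Z^-2 · n^3
T₁/T₂ = (5/1)^-2 · (5/1)^3 = 5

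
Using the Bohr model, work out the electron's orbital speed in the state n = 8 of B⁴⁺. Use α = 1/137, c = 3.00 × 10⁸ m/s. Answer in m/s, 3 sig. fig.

v_n = Zαc/n = 5 × 0.00730 × 3.00 × 10⁸ / 8
    = 1.37 × 10⁶ m/s

1.37 × 10⁶ m/s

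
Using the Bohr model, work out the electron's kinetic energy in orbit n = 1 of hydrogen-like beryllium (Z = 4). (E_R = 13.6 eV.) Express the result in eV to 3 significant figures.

218 eV

For a Coulomb orbit the virial theorem gives K = −E_n.
E_n = −E_R·Z²/n², so K = E_R·Z²/n² = 13.6 × 4²/1² = 218 eV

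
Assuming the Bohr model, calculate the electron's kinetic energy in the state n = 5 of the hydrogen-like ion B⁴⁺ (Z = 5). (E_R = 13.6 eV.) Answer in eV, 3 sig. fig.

13.6 eV

For a Coulomb orbit the virial theorem gives K = −E_n.
E_n = −E_R·Z²/n², so K = E_R·Z²/n² = 13.6 × 5²/5² = 13.6 eV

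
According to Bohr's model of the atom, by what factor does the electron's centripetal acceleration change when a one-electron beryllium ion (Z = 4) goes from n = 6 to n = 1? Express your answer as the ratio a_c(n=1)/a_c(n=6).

a_c ∝ Z^3 · n^-4; with Z fixed, a_c ∝ n^-4.
a_c(n=1)/a_c(n=6) = (1/6)^-4 = 1296

1296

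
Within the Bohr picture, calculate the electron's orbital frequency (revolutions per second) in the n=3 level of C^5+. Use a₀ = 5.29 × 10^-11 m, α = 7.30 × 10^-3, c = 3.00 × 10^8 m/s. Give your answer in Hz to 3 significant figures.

8.79 × 10^15 Hz

r = n²a₀/Z = 7.94 × 10^-11 m, v = Zαc/n = 4.38 × 10^6 m/s
f = v/(2πr) = 8.79 × 10^15 Hz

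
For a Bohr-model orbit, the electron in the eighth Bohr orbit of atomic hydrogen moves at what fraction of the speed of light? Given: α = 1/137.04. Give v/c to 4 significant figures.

v_n = Zαc/n, so v/c = Zα/n = 1 × 0.007297 / 8 = 0.0009121

0.0009121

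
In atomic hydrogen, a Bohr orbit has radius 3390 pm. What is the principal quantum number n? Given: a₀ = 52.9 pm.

8

r_n = n²a₀/Z ⇒ n² = rZ/a₀ = 3390 × 1 / 52.9 ≈ 64.08
n = 8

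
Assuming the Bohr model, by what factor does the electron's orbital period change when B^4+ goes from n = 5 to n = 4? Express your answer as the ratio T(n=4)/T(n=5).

64/125

T ∝ Z^-2 · n^3; with Z fixed, T ∝ n^3.
T(n=4)/T(n=5) = (4/5)^3 = 64/125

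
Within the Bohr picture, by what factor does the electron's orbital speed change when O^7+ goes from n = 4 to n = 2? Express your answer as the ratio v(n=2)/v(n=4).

v ∝ Z^1 · n^-1; with Z fixed, v ∝ n^-1.
v(n=2)/v(n=4) = (2/4)^-1 = 2

2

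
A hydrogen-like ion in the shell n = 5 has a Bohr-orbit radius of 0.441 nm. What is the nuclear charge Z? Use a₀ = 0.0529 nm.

r_n = n²a₀/Z ⇒ Z = n²a₀/r = 5² × 0.0529 / 0.441 ≈ 3.00
Z = 3

3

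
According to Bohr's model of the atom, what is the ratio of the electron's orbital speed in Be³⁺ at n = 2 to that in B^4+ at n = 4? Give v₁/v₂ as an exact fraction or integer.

8/5

v ∝ Z^1 · n^-1
v₁/v₂ = (4/5)^1 · (2/4)^-1 = 8/5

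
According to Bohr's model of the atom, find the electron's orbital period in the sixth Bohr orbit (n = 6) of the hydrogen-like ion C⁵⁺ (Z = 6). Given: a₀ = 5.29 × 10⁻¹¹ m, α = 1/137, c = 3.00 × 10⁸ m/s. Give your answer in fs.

r = n²a₀/Z = 6²·5.29 × 10⁻¹¹/6 = 3.17 × 10⁻¹⁰ m
v = Zαc/n = 6·0.00730·3.00 × 10⁸/6 = 2.19 × 10⁶ m/s
T = 2πr/v = 9.11 × 10⁻¹⁶ s = 0.911 fs

0.911 fs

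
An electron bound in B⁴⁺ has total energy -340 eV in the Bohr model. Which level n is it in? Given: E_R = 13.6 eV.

E_n = −E_R Z²/n² ⇒ n² = E_R Z²/(−E_n) = 13.6 × 5² / 340 ≈ 1.00
n = 1

1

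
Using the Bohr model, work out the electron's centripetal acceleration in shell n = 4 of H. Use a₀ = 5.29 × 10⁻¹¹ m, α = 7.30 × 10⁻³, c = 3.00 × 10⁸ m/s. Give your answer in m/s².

3.54 × 10²⁰ m/s²

r = n²a₀/Z = 8.46 × 10⁻¹⁰ m, v = Zαc/n = 5.47 × 10⁵ m/s
a = v²/r = (5.47 × 10⁵)² / 8.46 × 10⁻¹⁰ = 3.54 × 10²⁰ m/s²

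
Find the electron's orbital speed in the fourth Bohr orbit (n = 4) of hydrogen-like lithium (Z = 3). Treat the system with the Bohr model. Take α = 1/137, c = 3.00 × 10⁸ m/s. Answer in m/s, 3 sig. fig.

1.64 × 10⁶ m/s

v_n = Zαc/n = 3 × 0.00730 × 3.00 × 10⁸ / 4
    = 1.64 × 10⁶ m/s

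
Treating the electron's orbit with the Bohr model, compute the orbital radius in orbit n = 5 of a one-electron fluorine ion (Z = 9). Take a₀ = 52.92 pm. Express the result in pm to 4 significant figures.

147.0 pm

r_n = n²a₀/Z = 5² × 52.92 / 9
    = 25 × 52.92 / 9 = 147.0 pm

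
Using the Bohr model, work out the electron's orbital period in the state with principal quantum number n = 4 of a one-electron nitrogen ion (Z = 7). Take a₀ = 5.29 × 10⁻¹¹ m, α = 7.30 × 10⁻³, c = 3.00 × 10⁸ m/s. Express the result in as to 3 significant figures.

198 as

r = n²a₀/Z = 4²·5.29 × 10⁻¹¹/7 = 1.21 × 10⁻¹⁰ m
v = Zαc/n = 7·0.00730·3.00 × 10⁸/4 = 3.83 × 10⁶ m/s
T = 2πr/v = 1.98 × 10⁻¹⁶ s = 198 as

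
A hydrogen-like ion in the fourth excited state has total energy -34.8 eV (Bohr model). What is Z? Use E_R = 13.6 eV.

E_n = −E_R Z²/n² ⇒ Z² = −E_n n²/E_R = 34.8 × 5² / 13.6 ≈ 63.97
Z = 8

8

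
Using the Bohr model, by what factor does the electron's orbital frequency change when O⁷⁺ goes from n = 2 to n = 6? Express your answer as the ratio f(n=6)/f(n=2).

1/27

f ∝ Z^2 · n^-3; with Z fixed, f ∝ n^-3.
f(n=6)/f(n=2) = (6/2)^-3 = 1/27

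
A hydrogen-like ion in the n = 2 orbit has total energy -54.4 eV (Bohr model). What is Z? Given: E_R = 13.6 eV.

4

E_n = −E_R Z²/n² ⇒ Z² = −E_n n²/E_R = 54.4 × 2² / 13.6 ≈ 16.00
Z = 4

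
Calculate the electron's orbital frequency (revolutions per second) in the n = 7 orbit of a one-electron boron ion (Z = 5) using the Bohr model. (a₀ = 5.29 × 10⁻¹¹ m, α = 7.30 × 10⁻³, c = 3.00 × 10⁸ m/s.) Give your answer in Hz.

4.80 × 10¹⁴ Hz

r = n²a₀/Z = 5.18 × 10⁻¹⁰ m, v = Zαc/n = 1.56 × 10⁶ m/s
f = v/(2πr) = 4.80 × 10¹⁴ Hz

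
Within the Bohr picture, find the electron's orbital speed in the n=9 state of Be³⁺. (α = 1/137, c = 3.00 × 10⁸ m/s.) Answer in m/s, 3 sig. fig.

v_n = Zαc/n = 4 × 0.00730 × 3.00 × 10⁸ / 9
    = 9.73 × 10⁵ m/s

9.73 × 10⁵ m/s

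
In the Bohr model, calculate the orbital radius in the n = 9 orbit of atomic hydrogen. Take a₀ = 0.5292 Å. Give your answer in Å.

r_n = n²a₀/Z = 9² × 0.5292 / 1
    = 81 × 0.5292 / 1 = 42.87 Å

42.87 Å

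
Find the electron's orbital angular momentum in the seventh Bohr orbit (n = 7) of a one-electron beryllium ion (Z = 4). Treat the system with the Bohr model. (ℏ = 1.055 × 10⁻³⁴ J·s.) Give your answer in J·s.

L_n = nℏ = 7 × 1.055 × 10⁻³⁴ = 7.385 × 10⁻³⁴ J·s

7.385 × 10⁻³⁴ J·s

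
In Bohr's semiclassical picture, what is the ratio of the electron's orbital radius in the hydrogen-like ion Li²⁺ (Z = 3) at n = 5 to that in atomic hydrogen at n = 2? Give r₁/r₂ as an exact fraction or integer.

25/12

r ∝ Z^-1 · n^2
r₁/r₂ = (3/1)^-1 · (5/2)^2 = 25/12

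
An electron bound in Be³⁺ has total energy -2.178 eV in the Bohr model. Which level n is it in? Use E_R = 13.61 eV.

10

E_n = −E_R Z²/n² ⇒ n² = E_R Z²/(−E_n) = 13.61 × 4² / 2.178 ≈ 99.98
n = 10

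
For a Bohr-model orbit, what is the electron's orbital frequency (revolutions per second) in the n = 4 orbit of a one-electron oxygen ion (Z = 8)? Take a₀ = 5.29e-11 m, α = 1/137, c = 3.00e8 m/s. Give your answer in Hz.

6.59e15 Hz

r = n²a₀/Z = 1.06e-10 m, v = Zαc/n = 4.38e6 m/s
f = v/(2πr) = 6.59e15 Hz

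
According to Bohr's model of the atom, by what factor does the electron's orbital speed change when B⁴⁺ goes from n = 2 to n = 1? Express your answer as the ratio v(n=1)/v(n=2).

2

v ∝ Z^1 · n^-1; with Z fixed, v ∝ n^-1.
v(n=1)/v(n=2) = (1/2)^-1 = 2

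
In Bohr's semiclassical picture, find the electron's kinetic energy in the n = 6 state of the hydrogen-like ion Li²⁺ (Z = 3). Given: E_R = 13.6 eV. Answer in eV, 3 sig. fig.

3.40 eV

For a Coulomb orbit the virial theorem gives K = −E_n.
E_n = −E_R·Z²/n², so K = E_R·Z²/n² = 13.6 × 3²/6² = 3.40 eV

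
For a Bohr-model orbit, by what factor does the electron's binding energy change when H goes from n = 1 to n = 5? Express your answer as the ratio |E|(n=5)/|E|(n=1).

1/25

|E| ∝ Z^2 · n^-2; with Z fixed, |E| ∝ n^-2.
|E|(n=5)/|E|(n=1) = (5/1)^-2 = 1/25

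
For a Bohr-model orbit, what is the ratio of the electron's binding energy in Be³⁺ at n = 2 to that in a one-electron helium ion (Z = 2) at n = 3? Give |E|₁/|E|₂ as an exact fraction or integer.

|E| ∝ Z^2 · n^-2
|E|₁/|E|₂ = (4/2)^2 · (2/3)^-2 = 9

9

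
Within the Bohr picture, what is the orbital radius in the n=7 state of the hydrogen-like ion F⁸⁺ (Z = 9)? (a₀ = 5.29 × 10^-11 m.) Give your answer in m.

2.88 × 10^-10 m

r_n = n²a₀/Z = 7² × 5.29 × 10^-11 / 9
    = 49 × 5.29 × 10^-11 / 9 = 2.88 × 10^-10 m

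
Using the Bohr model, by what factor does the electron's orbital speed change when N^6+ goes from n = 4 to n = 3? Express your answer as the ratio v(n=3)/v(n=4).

v ∝ Z^1 · n^-1; with Z fixed, v ∝ n^-1.
v(n=3)/v(n=4) = (3/4)^-1 = 4/3

4/3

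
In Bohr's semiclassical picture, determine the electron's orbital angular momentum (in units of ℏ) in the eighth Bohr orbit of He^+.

8

L_n = nℏ, so L/ℏ = n = 8.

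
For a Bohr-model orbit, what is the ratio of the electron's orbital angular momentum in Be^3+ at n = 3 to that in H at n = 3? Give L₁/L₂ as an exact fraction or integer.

L = nℏ is independent of Z.
L₁/L₂ = n₁/n₂ = 3/3 = 1

1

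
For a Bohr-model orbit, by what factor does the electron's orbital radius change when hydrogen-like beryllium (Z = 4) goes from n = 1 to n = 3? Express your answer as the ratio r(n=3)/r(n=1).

9

r ∝ Z^-1 · n^2; with Z fixed, r ∝ n^2.
r(n=3)/r(n=1) = (3/1)^2 = 9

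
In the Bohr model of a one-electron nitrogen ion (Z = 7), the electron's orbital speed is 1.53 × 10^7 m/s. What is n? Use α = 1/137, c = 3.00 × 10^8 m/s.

1

v_n = Zαc/n ⇒ n = Zαc/v = 7 × 0.00730 × 3.00 × 10^8 / 1.53 × 10^7 ≈ 1.00
n = 1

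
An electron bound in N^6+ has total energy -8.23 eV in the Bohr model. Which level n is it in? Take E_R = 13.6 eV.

E_n = −E_R Z²/n² ⇒ n² = E_R Z²/(−E_n) = 13.6 × 7² / 8.23 ≈ 80.97
n = 9

9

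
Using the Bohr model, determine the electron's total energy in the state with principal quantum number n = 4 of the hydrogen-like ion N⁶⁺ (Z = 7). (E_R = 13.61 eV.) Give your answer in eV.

-41.68 eV

E_n = −E_R·Z²/n² = −13.61 × 7²/4² = -41.68 eV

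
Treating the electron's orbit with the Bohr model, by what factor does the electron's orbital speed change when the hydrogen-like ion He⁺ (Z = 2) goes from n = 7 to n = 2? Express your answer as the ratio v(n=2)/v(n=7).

v ∝ Z^1 · n^-1; with Z fixed, v ∝ n^-1.
v(n=2)/v(n=7) = (2/7)^-1 = 7/2

7/2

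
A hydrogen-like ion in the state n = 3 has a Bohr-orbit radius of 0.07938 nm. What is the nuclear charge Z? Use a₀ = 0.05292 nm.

r_n = n²a₀/Z ⇒ Z = n²a₀/r = 3² × 0.05292 / 0.07938 ≈ 6.00
Z = 6

6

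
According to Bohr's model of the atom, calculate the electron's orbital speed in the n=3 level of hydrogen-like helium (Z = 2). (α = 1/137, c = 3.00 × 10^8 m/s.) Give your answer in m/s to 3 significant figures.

1.46 × 10^6 m/s

v_n = Zαc/n = 2 × 0.00730 × 3.00 × 10^8 / 3
    = 1.46 × 10^6 m/s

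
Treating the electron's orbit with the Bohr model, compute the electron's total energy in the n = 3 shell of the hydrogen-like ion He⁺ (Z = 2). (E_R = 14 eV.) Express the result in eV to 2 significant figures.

-6.2 eV

E_n = −E_R·Z²/n² = −14 × 2²/3² = -6.2 eV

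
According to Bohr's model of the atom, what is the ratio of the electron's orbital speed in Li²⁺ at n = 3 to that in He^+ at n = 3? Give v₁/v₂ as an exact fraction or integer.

3/2

v ∝ Z^1 · n^-1
v₁/v₂ = (3/2)^1 · (3/3)^-1 = 3/2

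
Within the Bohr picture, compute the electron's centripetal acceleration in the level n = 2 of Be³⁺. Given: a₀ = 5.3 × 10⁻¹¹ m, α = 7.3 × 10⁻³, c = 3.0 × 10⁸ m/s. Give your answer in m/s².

3.6 × 10²³ m/s²

r = n²a₀/Z = 5.3 × 10⁻¹¹ m, v = Zαc/n = 4.4 × 10⁶ m/s
a = v²/r = (4.4 × 10⁶)² / 5.3 × 10⁻¹¹ = 3.6 × 10²³ m/s²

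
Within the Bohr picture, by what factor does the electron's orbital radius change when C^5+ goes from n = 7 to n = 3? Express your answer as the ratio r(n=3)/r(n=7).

r ∝ Z^-1 · n^2; with Z fixed, r ∝ n^2.
r(n=3)/r(n=7) = (3/7)^2 = 9/49

9/49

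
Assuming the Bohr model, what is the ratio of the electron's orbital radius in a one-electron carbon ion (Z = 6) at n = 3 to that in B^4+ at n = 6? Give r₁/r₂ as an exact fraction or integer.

r ∝ Z^-1 · n^2
r₁/r₂ = (6/5)^-1 · (3/6)^2 = 5/24

5/24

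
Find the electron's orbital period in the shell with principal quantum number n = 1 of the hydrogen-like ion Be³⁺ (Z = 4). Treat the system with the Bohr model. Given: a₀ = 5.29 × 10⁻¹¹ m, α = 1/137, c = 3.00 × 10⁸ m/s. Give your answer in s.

r = n²a₀/Z = 1²·5.29 × 10⁻¹¹/4 = 1.32 × 10⁻¹¹ m
v = Zαc/n = 4·0.00730·3.00 × 10⁸/1 = 8.76 × 10⁶ m/s
T = 2πr/v = 9.49 × 10⁻¹⁸ s

9.49 × 10⁻¹⁸ s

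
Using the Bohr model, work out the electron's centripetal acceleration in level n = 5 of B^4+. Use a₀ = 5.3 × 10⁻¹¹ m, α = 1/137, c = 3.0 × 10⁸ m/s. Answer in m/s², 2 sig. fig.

1.8 × 10²² m/s²

r = n²a₀/Z = 2.6 × 10⁻¹⁰ m, v = Zαc/n = 2.2 × 10⁶ m/s
a = v²/r = (2.2 × 10⁶)² / 2.6 × 10⁻¹⁰ = 1.8 × 10²² m/s²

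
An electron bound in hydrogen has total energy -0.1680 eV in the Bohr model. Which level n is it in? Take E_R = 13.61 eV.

9

E_n = −E_R Z²/n² ⇒ n² = E_R Z²/(−E_n) = 13.61 × 1² / 0.1680 ≈ 81.01
n = 9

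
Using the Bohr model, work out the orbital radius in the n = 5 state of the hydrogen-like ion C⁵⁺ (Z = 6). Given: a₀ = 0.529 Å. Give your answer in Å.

2.20 Å

r_n = n²a₀/Z = 5² × 0.529 / 6
    = 25 × 0.529 / 6 = 2.20 Å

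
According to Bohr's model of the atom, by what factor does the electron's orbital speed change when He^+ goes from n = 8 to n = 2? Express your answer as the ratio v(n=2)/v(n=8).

4

v ∝ Z^1 · n^-1; with Z fixed, v ∝ n^-1.
v(n=2)/v(n=8) = (2/8)^-1 = 4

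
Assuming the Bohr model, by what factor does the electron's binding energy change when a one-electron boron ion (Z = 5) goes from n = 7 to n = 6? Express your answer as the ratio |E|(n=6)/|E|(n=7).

49/36

|E| ∝ Z^2 · n^-2; with Z fixed, |E| ∝ n^-2.
|E|(n=6)/|E|(n=7) = (6/7)^-2 = 49/36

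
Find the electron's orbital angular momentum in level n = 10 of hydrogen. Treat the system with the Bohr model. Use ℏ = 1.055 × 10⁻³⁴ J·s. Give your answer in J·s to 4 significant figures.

1.055 × 10⁻³³ J·s

L_n = nℏ = 10 × 1.055 × 10⁻³⁴ = 1.055 × 10⁻³³ J·s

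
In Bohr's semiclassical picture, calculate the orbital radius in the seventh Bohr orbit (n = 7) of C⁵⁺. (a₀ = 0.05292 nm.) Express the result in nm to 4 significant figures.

r_n = n²a₀/Z = 7² × 0.05292 / 6
    = 49 × 0.05292 / 6 = 0.4322 nm

0.4322 nm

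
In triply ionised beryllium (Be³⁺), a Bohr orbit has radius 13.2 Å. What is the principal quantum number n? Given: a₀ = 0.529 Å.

r_n = n²a₀/Z ⇒ n² = rZ/a₀ = 13.2 × 4 / 0.529 ≈ 99.81
n = 10

10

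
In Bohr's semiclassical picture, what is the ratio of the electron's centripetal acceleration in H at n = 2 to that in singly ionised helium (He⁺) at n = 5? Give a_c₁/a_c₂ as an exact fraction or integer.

a_c ∝ Z^3 · n^-4
a_c₁/a_c₂ = (1/2)^3 · (2/5)^-4 = 625/128

625/128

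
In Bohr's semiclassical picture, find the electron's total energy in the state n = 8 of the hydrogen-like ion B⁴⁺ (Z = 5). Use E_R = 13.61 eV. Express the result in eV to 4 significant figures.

E_n = −E_R·Z²/n² = −13.61 × 5²/8² = -5.316 eV

-5.316 eV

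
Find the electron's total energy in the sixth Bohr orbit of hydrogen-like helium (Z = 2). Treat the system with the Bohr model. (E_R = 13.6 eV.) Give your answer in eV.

-1.51 eV

E_n = −E_R·Z²/n² = −13.6 × 2²/6² = -1.51 eV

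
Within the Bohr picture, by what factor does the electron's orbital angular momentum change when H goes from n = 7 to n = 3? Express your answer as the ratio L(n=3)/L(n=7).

L = nℏ depends only on n, so L ∝ n.
L(n=3)/L(n=7) = (3/7)^1 = 3/7

3/7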